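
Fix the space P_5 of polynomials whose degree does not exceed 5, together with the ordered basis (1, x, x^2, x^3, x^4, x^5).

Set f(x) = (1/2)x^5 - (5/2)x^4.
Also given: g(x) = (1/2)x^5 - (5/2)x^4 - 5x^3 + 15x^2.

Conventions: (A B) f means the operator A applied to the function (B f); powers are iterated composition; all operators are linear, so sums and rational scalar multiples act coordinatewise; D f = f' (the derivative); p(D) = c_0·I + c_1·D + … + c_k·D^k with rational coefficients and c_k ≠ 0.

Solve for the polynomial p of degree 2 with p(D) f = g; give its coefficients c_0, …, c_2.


D^0 f = (1/2)x^5 - (5/2)x^4
D^1 f = (5/2)x^4 - 10x^3
D^2 f = 10x^3 - 30x^2
matching coefficients of g against c_0 f + c_1 Df + … from the top degree down determines the c_i
solution: c_0 = 1, c_1 = 0, c_2 = -1/2

p(D) = I − (1/2)·D^2, i.e. c_0 = 1, c_1 = 0, c_2 = -1/2


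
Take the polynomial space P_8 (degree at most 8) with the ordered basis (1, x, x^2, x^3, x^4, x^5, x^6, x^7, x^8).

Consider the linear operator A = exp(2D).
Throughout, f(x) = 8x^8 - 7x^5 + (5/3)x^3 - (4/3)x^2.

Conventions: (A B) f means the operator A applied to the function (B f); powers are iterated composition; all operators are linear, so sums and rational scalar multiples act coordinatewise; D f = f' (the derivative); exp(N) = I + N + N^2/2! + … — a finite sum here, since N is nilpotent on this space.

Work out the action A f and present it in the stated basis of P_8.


order-1 term: 128x^7 - 70x^4 + 10x^2 - (16/3)x
order-2 term: 896x^6 - 280x^3 + 20x - 16/3
order-3 term: 3584x^5 - 560x^2 + 40/3
order-4 term: 8960x^4 - 560x
order-5 term: 14336x^3 - 224
order-6 term: 14336x^2
order-7 term: 8192x
order-8 term: 2048
the series for exp(2D) f terminates at order 8
exp(2D) f = 8x^8 + 128x^7 + 896x^6 + 3577x^5 + 8890x^4 + (42173/3)x^3 + (41354/3)x^2 + (22940/3)x + 1832

the image equals g(x) = 8x^8 + 128x^7 + 896x^6 + 3577x^5 + 8890x^4 + (42173/3)x^3 + (41354/3)x^2 + (22940/3)x + 1832


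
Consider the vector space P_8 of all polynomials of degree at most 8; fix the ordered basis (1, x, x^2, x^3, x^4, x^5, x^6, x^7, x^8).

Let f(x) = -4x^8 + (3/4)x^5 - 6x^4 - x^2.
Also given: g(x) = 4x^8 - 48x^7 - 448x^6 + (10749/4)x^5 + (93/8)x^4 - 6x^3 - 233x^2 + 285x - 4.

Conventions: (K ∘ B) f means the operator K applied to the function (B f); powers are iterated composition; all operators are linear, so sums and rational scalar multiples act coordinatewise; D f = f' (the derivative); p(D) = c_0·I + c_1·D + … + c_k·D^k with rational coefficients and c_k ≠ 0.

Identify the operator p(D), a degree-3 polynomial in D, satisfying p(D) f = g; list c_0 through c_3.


p(D) = -I + (3/2)·D + 2·D^2 − 2·D^3, i.e. c_0 = -1, c_1 = 3/2, c_2 = 2, c_3 = -2

D^0 f = -4x^8 + (3/4)x^5 - 6x^4 - x^2
D^1 f = -32x^7 + (15/4)x^4 - 24x^3 - 2x
D^2 f = -224x^6 + 15x^3 - 72x^2 - 2
D^3 f = -1344x^5 + 45x^2 - 144x
matching coefficients of g against c_0 f + c_1 Df + … from the top degree down determines the c_i
solution: c_0 = -1, c_1 = 3/2, c_2 = 2, c_3 = -2


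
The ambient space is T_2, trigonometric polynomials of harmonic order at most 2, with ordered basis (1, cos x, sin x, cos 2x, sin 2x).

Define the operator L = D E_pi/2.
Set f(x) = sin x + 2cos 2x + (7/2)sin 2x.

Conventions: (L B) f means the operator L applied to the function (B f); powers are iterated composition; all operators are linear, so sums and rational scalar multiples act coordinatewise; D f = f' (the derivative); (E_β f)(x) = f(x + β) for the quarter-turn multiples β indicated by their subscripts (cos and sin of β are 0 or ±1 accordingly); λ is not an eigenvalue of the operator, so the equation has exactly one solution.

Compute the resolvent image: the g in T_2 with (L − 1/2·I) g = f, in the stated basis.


the result is g(x) = -(2/3)sin x + (24/17)cos 2x - (23/17)sin 2x

write g with unknown coordinates in the stated basis and equate coefficients in (L − 1/2·I) g = f
solving from the highest basis element down gives g = -(2/3)sin x + (24/17)cos 2x - (23/17)sin 2x
check: L g = (2/3)sin x + (46/17)cos 2x + (48/17)sin 2x
so L g − 1/2·g = sin x + 2cos 2x + (7/2)sin 2x = f ✓


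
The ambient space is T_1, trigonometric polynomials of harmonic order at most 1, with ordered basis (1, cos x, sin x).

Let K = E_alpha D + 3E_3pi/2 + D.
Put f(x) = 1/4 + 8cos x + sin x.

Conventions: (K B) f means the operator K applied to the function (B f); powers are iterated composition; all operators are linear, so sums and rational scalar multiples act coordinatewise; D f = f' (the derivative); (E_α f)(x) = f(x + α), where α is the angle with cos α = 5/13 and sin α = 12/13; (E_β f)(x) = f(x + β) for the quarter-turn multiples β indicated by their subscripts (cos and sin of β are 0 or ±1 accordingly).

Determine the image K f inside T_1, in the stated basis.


the image equals g(x) = 3/4 - 9cos x + 12sin x

D f = cos x - 8sin x
E_alpha D f = -7cos x - 4sin x
E_3pi/2 f = 1/4 - cos x + 8sin x
(3E_3pi/2) f = 3/4 - 3cos x + 24sin x
D f = cos x - 8sin x
(E_alpha D + 3E_3pi/2 + D) f = 3/4 - 9cos x + 12sin x


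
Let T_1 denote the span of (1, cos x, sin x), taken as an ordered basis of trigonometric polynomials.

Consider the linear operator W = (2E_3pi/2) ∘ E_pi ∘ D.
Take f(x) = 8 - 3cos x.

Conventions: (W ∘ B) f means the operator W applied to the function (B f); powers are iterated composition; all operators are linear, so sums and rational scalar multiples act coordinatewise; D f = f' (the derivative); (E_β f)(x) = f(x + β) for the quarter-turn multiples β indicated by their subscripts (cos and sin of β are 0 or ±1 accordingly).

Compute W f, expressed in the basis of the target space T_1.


the image equals g(x) = 6cos x

D f = 3sin x
E_pi D f = -3sin x
E_3pi/2 (E_pi ∘ D) f = 3cos x
(2E_3pi/2) (E_pi ∘ D) f = 6cos x


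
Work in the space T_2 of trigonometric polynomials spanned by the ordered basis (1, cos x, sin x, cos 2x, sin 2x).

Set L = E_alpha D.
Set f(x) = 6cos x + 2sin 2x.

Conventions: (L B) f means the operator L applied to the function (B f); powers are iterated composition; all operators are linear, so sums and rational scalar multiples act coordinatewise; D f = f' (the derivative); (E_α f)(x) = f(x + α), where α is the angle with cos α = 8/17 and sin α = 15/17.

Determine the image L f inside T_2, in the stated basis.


D f = -6sin x + 4cos 2x
E_alpha D f = -(90/17)cos x - (48/17)sin x - (644/289)cos 2x - (960/289)sin 2x

g(x) = -(90/17)cos x - (48/17)sin x - (644/289)cos 2x - (960/289)sin 2x


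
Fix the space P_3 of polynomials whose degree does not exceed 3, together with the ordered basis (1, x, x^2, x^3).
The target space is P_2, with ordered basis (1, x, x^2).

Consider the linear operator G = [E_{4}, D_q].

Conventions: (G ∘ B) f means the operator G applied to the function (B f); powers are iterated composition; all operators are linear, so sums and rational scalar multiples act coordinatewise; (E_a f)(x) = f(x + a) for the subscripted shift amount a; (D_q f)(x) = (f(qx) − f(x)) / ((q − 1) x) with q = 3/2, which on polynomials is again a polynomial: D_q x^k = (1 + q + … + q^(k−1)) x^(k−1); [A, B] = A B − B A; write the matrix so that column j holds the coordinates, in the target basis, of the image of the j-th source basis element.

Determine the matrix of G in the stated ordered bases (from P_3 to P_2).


the matrix is [[0, 0, 2, 28]; [0, 0, 0, 8]; [0, 0, 0, 0]] (rows listed top to bottom)

image of 1: 0
image of x: 0
image of x^2: 2
image of x^3: 8x + 28
each image's coordinates form column j of the matrix


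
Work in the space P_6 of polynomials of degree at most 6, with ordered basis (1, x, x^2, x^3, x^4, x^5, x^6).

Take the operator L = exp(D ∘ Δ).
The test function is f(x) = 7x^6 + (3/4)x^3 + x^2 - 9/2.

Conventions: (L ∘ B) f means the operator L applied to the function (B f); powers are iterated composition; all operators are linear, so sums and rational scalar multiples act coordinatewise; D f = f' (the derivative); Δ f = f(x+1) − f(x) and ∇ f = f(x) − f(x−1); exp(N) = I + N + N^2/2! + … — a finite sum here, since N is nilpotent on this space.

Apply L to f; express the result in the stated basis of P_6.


the image equals g(x) = 7x^6 + 210x^4 + (1683/4)x^3 + 1681x^2 + (5469/2)x + 9407/4

order-1 term: 210x^4 + 420x^3 + 420x^2 + (429/2)x + 185/4
order-2 term: 1260x^2 + 2520x + 1470
order-3 term: 840
the series for exp(D ∘ Δ) f terminates at order 3
exp(D ∘ Δ) f = 7x^6 + 210x^4 + (1683/4)x^3 + 1681x^2 + (5469/2)x + 9407/4


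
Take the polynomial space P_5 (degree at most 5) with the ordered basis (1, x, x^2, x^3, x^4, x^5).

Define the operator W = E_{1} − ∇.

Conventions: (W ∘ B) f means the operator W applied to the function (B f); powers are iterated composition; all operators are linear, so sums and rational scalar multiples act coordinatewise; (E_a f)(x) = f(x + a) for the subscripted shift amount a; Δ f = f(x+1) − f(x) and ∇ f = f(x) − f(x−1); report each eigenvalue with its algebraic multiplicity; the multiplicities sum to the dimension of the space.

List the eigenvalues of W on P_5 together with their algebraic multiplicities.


image of 1: 1
image of x: x
image of x^2: x^2 + 2
image of x^3: x^3 + 6x
image of x^4: x^4 + 12x^2 + 2
image of x^5: x^5 + 20x^3 + 10x
the matrix is upper triangular; its diagonal is (1, 1, 1, 1, 1, 1)
for a triangular matrix the eigenvalues are the diagonal entries, with algebraic multiplicity their repetition count

λ = 1 (multiplicity 6)


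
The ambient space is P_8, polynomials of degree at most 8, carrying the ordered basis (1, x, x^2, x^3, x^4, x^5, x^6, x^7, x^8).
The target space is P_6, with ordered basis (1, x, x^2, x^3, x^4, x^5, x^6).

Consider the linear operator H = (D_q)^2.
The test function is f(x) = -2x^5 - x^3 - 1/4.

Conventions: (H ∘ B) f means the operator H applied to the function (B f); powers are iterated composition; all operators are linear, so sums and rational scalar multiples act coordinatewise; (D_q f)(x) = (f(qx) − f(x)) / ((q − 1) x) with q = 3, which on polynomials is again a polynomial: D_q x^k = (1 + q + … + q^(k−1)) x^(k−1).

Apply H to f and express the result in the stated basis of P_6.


D_q f = -242x^4 - 13x^2
D_q D_q f = -9680x^3 - 52x

the image equals g(x) = -9680x^3 - 52x


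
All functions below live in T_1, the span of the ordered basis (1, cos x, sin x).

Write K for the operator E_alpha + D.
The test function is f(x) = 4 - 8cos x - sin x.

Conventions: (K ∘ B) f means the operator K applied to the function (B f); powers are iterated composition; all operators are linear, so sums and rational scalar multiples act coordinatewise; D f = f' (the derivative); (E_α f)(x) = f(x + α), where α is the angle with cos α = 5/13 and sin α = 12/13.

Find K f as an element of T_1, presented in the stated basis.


the image equals g(x) = 4 - 5cos x + 15sin x

E_alpha f = 4 - 4cos x + 7sin x
D f = -cos x + 8sin x
(E_alpha + D) f = 4 - 5cos x + 15sin x


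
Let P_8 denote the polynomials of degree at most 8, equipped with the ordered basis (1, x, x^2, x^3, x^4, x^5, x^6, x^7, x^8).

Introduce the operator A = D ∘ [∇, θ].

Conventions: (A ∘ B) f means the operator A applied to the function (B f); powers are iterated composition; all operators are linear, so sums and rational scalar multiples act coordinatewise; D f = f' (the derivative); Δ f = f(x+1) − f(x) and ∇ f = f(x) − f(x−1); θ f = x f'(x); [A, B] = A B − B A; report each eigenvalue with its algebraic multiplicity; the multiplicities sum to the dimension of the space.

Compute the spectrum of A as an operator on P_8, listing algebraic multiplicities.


λ = 0 (multiplicity 9)

image of 1: 0
image of x: 0
image of x^2: 2
image of x^3: 6x - 6
image of x^4: 12x^2 - 24x + 12
image of x^5: 20x^3 - 60x^2 + 60x - 20
image of x^6: 30x^4 - 120x^3 + 180x^2 - 120x + 30
image of x^7: 42x^5 - 210x^4 + 420x^3 - 420x^2 + 210x - 42
image of x^8: 56x^6 - 336x^5 + 840x^4 - 1120x^3 + 840x^2 - 336x + 56
the matrix is upper triangular; its diagonal is (0, 0, 0, 0, 0, 0, 0, 0, 0)
for a triangular matrix the eigenvalues are the diagonal entries, with algebraic multiplicity their repetition count


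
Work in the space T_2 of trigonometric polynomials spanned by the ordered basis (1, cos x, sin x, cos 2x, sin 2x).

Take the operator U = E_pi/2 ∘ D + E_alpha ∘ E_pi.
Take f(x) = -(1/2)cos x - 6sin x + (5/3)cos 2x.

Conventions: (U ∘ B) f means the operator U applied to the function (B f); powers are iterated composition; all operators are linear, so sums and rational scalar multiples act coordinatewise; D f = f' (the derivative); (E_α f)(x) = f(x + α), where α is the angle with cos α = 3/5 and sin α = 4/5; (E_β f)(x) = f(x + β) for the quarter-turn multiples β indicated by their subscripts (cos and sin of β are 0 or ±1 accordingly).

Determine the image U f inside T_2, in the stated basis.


the result is g(x) = (28/5)cos x + (46/5)sin x - (7/15)cos 2x + (26/15)sin 2x

D f = -6cos x + (1/2)sin x - (10/3)sin 2x
E_pi/2 D f = (1/2)cos x + 6sin x + (10/3)sin 2x
E_pi f = (1/2)cos x + 6sin x + (5/3)cos 2x
E_alpha E_pi f = (51/10)cos x + (16/5)sin x - (7/15)cos 2x - (8/5)sin 2x
(E_pi/2 ∘ D + E_alpha ∘ E_pi) f = (28/5)cos x + (46/5)sin x - (7/15)cos 2x + (26/15)sin 2x


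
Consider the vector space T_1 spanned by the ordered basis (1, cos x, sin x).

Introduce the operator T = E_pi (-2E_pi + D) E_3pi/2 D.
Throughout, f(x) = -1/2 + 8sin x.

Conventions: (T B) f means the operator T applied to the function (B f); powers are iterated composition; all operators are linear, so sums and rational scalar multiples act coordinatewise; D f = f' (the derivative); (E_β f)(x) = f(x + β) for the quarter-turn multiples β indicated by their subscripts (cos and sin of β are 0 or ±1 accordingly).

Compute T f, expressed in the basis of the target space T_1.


D f = 8cos x
E_3pi/2 D f = 8sin x
E_pi (E_3pi/2 D) f = -8sin x
(-2E_pi) (E_3pi/2 D) f = 16sin x
D (E_3pi/2 D) f = 8cos x
(-2E_pi + D) (E_3pi/2 D) f = 8cos x + 16sin x
E_pi (-2E_pi + D) (E_3pi/2 D) f = -8cos x - 16sin x

the image equals g(x) = -8cos x - 16sin x


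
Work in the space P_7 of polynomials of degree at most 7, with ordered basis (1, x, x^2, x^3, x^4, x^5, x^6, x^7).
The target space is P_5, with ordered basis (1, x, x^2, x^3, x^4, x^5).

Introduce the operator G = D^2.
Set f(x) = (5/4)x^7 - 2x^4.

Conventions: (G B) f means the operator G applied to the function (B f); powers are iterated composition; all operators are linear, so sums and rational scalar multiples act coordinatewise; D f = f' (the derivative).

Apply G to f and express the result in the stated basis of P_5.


D f = (35/4)x^6 - 8x^3
D D f = (105/2)x^5 - 24x^2

g(x) = (105/2)x^5 - 24x^2


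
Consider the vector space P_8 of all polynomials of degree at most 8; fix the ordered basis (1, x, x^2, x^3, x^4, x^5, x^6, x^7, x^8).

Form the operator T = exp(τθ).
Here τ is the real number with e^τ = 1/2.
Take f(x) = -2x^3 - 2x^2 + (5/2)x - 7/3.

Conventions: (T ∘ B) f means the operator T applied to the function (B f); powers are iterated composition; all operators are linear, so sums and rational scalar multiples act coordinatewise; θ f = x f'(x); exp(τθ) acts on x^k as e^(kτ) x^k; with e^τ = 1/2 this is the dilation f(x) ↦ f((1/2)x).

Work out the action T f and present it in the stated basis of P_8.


g(x) = -(1/4)x^3 - (1/2)x^2 + (5/4)x - 7/3

exp(τθ) x^k = e^(kτ) x^k; with e^τ = 1/2 this sends x^k to (1/2)^k x^k
x ↦ 1/2 x
x^2 ↦ 1/4 x^2
x^3 ↦ 1/8 x^3
applying this coordinatewise to f: exp(τθ) f = -(1/4)x^3 - (1/2)x^2 + (5/4)x - 7/3


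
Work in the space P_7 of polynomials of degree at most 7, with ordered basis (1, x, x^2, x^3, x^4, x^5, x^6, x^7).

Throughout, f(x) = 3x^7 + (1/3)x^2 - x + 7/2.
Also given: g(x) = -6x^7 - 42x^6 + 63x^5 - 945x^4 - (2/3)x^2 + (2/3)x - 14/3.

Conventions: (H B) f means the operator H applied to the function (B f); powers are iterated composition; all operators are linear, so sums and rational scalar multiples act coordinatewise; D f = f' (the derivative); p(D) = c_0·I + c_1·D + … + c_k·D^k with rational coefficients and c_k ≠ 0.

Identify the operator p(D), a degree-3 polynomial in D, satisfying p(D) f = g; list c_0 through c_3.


c_0 = -2, c_1 = -2, c_2 = 1/2, c_3 = -3/2

D^0 f = 3x^7 + (1/3)x^2 - x + 7/2
D^1 f = 21x^6 + (2/3)x - 1
D^2 f = 126x^5 + 2/3
D^3 f = 630x^4
matching coefficients of g against c_0 f + c_1 Df + … from the top degree down determines the c_i
solution: c_0 = -2, c_1 = -2, c_2 = 1/2, c_3 = -3/2


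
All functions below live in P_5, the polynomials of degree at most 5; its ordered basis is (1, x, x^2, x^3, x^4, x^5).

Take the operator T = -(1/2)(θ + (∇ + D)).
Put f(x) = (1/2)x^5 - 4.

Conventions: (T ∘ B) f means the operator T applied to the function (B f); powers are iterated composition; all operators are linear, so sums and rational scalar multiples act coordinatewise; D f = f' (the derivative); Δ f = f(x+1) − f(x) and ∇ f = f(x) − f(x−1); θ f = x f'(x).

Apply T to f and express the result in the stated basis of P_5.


the result is g(x) = -(5/4)x^5 - (5/2)x^4 + (5/2)x^3 - (5/2)x^2 + (5/4)x - 1/4

θ f = (5/2)x^5
∇ f = (5/2)x^4 - 5x^3 + 5x^2 - (5/2)x + 1/2
D f = (5/2)x^4
(∇ + D) f = 5x^4 - 5x^3 + 5x^2 - (5/2)x + 1/2
(θ + (∇ + D)) f = (5/2)x^5 + 5x^4 - 5x^3 + 5x^2 - (5/2)x + 1/2
(-(1/2)(θ + (∇ + D))) f = -(5/4)x^5 - (5/2)x^4 + (5/2)x^3 - (5/2)x^2 + (5/4)x - 1/4


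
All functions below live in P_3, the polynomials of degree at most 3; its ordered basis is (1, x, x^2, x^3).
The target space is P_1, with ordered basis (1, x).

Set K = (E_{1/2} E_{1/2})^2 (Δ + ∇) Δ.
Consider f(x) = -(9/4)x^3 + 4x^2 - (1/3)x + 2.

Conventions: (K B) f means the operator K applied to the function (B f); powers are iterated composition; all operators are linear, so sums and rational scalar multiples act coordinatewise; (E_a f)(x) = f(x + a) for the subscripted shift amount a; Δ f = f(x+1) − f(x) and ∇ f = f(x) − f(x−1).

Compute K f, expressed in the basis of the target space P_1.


Δ f = -(27/4)x^2 + (5/4)x + 17/12
Δ Δ f = -(27/2)x - 11/2
∇ Δ f = -(27/2)x + 8
(Δ + ∇) Δ f = -27x + 5/2
E_{1/2} ((Δ + ∇) Δ) f = -27x - 11
E_{1/2} E_{1/2} ((Δ + ∇) Δ) f = -27x - 49/2
E_{1/2} (E_{1/2} E_{1/2}) ((Δ + ∇) Δ) f = -27x - 38
E_{1/2} E_{1/2} (E_{1/2} E_{1/2}) ((Δ + ∇) Δ) f = -27x - 103/2

the image equals g(x) = -27x - 103/2


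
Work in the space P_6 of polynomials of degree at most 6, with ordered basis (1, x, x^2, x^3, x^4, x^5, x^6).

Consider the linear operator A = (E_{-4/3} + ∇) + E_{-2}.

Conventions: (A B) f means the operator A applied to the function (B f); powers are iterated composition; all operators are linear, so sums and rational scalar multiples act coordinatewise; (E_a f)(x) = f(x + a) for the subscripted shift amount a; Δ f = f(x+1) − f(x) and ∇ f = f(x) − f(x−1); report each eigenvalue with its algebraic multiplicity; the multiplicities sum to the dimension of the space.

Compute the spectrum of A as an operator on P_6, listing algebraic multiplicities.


λ = 2 (multiplicity 7)

image of 1: 2
image of x: 2x - 7/3
image of x^2: 2x^2 - (14/3)x + 43/9
image of x^3: 2x^3 - 7x^2 + (43/3)x - 253/27
image of x^4: 2x^4 - (28/3)x^3 + (86/3)x^2 - (1012/27)x + 1471/81
image of x^5: 2x^5 - (35/3)x^4 + (430/9)x^3 - (2530/27)x^2 + (7355/81)x - 8557/243
image of x^6: 2x^6 - 14x^5 + (215/3)x^4 - (5060/27)x^3 + (7355/27)x^2 - (17114/81)x + 50023/729
the matrix is upper triangular; its diagonal is (2, 2, 2, 2, 2, 2, 2)
for a triangular matrix the eigenvalues are the diagonal entries, with algebraic multiplicity their repetition count


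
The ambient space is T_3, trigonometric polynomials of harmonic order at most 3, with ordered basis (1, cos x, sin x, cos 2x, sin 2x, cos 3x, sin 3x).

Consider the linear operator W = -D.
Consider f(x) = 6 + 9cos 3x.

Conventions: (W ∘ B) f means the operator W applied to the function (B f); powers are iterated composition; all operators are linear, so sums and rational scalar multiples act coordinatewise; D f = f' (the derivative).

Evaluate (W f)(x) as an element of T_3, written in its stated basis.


g(x) = 27sin 3x

D f = -27sin 3x
(-D) f = 27sin 3x


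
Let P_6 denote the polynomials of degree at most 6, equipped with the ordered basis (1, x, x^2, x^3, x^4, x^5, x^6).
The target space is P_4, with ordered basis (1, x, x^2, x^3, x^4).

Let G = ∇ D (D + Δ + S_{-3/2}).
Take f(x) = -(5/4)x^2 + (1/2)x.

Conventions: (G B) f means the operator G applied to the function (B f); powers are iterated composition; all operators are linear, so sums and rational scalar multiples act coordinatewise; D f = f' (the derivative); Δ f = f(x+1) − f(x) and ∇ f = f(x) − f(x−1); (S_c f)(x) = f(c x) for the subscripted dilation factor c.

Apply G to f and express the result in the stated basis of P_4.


D f = -(5/2)x + 1/2
Δ f = -(5/2)x - 3/4
S_{-3/2} f = -(45/16)x^2 - (3/4)x
(D + Δ + S_{-3/2}) f = -(45/16)x^2 - (23/4)x - 1/4
D (D + Δ + S_{-3/2}) f = -(45/8)x - 23/4
∇ D (D + Δ + S_{-3/2}) f = -45/8

the result is g(x) = -45/8


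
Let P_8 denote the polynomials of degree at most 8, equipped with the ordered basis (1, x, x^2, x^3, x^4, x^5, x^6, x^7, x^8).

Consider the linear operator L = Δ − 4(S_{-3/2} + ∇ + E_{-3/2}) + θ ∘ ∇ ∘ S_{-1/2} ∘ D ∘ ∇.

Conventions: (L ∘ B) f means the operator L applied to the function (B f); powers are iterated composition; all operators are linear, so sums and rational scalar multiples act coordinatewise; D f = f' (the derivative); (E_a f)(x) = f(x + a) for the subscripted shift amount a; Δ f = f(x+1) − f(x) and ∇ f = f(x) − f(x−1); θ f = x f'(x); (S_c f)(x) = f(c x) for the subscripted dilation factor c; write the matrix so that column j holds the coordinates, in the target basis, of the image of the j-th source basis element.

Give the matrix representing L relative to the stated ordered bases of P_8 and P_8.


image of 1: -8
image of x: 2x + 3
image of x^2: -13x^2 + 6x - 4
image of x^3: (19/2)x^3 + 9x^2 - 12x + 21/2
image of x^4: -(97/4)x^4 + 12x^3 - 24x^2 + 48x - 61/4
image of x^5: (211/8)x^5 + 15x^4 - 40x^3 + 90x^2 - (335/4)x + 219/8
image of x^6: -(793/16)x^6 + 18x^5 - 60x^4 + (465/2)x^3 - (825/4)x^2 + (717/4)x - 649/16
image of x^7: (2059/32)x^7 + 21x^6 - 84x^5 + (1365/4)x^4 - (4585/8)x^3 + (4179/8)x^2 - (2429/8)x + 2091/32
image of x^8: -(6817/64)x^8 + 24x^7 - 112x^6 + (2457/4)x^5 - 1015x^4 + 1638x^3 - 1057x^2 + (2203/4)x - 6241/64
each image's coordinates form column j of the matrix

the matrix is [[-8, 3, -4, 21/2, -61/4, 219/8, -649/16, 2091/32, -6241/64]; [0, 2, 6, -12, 48, -335/4, 717/4, -2429/8, 2203/4]; [0, 0, -13, 9, -24, 90, -825/4, 4179/8, -1057]; [0, 0, 0, 19/2, 12, -40, 465/2, -4585/8, 1638]; [0, 0, 0, 0, -97/4, 15, -60, 1365/4, -1015]; [0, 0, 0, 0, 0, 211/8, 18, -84, 2457/4]; [0, 0, 0, 0, 0, 0, -793/16, 21, -112]; [0, 0, 0, 0, 0, 0, 0, 2059/32, 24]; [0, 0, 0, 0, 0, 0, 0, 0, -6817/64]] (rows listed top to bottom)


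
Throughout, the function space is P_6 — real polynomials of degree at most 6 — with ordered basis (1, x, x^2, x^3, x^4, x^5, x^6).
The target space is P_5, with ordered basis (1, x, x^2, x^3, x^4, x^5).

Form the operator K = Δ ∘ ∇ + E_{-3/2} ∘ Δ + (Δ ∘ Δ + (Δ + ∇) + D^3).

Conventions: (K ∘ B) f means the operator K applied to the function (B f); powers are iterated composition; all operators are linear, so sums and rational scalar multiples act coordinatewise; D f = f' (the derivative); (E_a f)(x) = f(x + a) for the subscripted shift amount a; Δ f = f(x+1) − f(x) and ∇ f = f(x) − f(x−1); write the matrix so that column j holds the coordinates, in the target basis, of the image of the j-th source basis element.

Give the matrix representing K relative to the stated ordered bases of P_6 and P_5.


image of 1: 0
image of x: 3
image of x^2: 6x + 2
image of x^3: 9x^2 + 6x + 69/4
image of x^4: 12x^3 + 12x^2 + 69x + 11
image of x^5: 15x^4 + 20x^3 + (345/2)x^2 + 55x + 633/16
image of x^6: 18x^5 + 30x^4 + 345x^3 + 165x^2 + (1899/8)x + 421/8
each image's coordinates form column j of the matrix

the matrix is [[0, 3, 2, 69/4, 11, 633/16, 421/8]; [0, 0, 6, 6, 69, 55, 1899/8]; [0, 0, 0, 9, 12, 345/2, 165]; [0, 0, 0, 0, 12, 20, 345]; [0, 0, 0, 0, 0, 15, 30]; [0, 0, 0, 0, 0, 0, 18]] (rows listed top to bottom)


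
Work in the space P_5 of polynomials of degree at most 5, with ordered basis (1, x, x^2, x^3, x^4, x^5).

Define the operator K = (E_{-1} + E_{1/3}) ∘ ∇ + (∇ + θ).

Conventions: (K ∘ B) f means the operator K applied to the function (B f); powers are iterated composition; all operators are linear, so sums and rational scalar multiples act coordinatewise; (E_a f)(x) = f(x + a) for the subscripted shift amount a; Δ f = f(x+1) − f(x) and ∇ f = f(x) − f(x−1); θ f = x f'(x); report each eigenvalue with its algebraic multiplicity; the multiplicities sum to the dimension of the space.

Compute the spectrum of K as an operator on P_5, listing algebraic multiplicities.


image of 1: 0
image of x: x + 3
image of x^2: 2x^2 + 6x - 13/3
image of x^3: 3x^3 + 9x^2 - 13x + 25/3
image of x^4: 4x^4 + 12x^3 - 26x^2 + (100/3)x - 437/27
image of x^5: 5x^5 + 15x^4 - (130/3)x^3 + (250/3)x^2 - (2185/27)x + 2603/81
the matrix is upper triangular; its diagonal is (0, 1, 2, 3, 4, 5)
for a triangular matrix the eigenvalues are the diagonal entries, with algebraic multiplicity their repetition count

λ = 0 (multiplicity 1), λ = 1 (multiplicity 1), λ = 2 (multiplicity 1), λ = 3 (multiplicity 1), λ = 4 (multiplicity 1), λ = 5 (multiplicity 1)


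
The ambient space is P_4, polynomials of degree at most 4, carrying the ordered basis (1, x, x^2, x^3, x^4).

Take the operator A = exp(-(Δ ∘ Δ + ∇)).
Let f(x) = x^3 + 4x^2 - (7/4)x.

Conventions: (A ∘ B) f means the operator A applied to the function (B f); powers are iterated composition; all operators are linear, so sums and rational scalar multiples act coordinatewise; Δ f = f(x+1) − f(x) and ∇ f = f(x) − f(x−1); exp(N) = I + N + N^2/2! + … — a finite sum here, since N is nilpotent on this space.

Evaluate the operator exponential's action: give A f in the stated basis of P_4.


order-1 term: -3x^2 - 11x - 37/4
order-2 term: 3x + 7
order-3 term: -1
the series for exp(-(Δ ∘ Δ + ∇)) f terminates at order 3
exp(-(Δ ∘ Δ + ∇)) f = x^3 + x^2 - (39/4)x - 13/4

g(x) = x^3 + x^2 - (39/4)x - 13/4


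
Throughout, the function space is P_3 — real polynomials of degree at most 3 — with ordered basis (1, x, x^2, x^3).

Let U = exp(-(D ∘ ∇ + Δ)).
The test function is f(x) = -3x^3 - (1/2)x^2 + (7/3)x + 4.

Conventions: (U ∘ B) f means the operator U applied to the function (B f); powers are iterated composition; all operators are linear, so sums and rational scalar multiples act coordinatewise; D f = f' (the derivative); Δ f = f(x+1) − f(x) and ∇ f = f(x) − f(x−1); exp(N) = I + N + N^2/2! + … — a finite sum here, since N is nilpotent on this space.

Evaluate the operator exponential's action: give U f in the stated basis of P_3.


the image equals g(x) = -3x^3 + (17/2)x^2 + (64/3)x - 82/3

order-1 term: 9x^2 + 28x - 41/6
order-2 term: -9x - 55/2
order-3 term: 3
the series for exp(-(D ∘ ∇ + Δ)) f terminates at order 3
exp(-(D ∘ ∇ + Δ)) f = -3x^3 + (17/2)x^2 + (64/3)x - 82/3


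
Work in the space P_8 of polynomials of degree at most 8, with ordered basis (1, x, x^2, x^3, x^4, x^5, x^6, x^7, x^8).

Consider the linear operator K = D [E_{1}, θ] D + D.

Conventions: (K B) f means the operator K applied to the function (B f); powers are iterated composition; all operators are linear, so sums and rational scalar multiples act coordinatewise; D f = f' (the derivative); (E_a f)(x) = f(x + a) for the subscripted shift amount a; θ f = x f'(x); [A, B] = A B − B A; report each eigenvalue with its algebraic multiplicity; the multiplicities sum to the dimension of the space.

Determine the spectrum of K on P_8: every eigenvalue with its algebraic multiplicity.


λ = 0 (multiplicity 9)

image of 1: 0
image of x: 1
image of x^2: 2x
image of x^3: 3x^2 + 6
image of x^4: 4x^3 + 24x + 24
image of x^5: 5x^4 + 60x^2 + 120x + 60
image of x^6: 6x^5 + 120x^3 + 360x^2 + 360x + 120
image of x^7: 7x^6 + 210x^4 + 840x^3 + 1260x^2 + 840x + 210
image of x^8: 8x^7 + 336x^5 + 1680x^4 + 3360x^3 + 3360x^2 + 1680x + 336
the matrix is upper triangular; its diagonal is (0, 0, 0, 0, 0, 0, 0, 0, 0)
for a triangular matrix the eigenvalues are the diagonal entries, with algebraic multiplicity their repetition count


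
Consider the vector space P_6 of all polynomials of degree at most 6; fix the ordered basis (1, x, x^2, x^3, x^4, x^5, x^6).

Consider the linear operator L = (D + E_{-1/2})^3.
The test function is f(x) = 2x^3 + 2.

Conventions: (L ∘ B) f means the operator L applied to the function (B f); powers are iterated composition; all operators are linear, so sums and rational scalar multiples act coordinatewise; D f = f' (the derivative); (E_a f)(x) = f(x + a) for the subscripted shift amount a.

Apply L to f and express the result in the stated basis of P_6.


D f = 6x^2
E_{-1/2} f = 2x^3 - 3x^2 + (3/2)x + 7/4
(D + E_{-1/2}) f = 2x^3 + 3x^2 + (3/2)x + 7/4
D (D + E_{-1/2}) f = 6x^2 + 6x + 3/2
E_{-1/2} (D + E_{-1/2}) f = 2x^3 + 3/2
(D + E_{-1/2}) (D + E_{-1/2}) f = 2x^3 + 6x^2 + 6x + 3
D (D + E_{-1/2}) (D + E_{-1/2}) f = 6x^2 + 12x + 6
E_{-1/2} (D + E_{-1/2}) (D + E_{-1/2}) f = 2x^3 + 3x^2 + (3/2)x + 5/4
(D + E_{-1/2}) (D + E_{-1/2}) (D + E_{-1/2}) f = 2x^3 + 9x^2 + (27/2)x + 29/4

the image equals g(x) = 2x^3 + 9x^2 + (27/2)x + 29/4


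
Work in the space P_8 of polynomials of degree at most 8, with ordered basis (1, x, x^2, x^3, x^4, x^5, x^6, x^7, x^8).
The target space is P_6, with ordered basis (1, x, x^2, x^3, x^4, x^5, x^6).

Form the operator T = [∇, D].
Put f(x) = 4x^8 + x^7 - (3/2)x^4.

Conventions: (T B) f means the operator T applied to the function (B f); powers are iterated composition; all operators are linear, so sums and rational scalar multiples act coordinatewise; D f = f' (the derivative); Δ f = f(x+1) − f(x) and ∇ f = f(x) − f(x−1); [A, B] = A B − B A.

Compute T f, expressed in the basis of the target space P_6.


the result is g(x) = 0

D f = 32x^7 + 7x^6 - 6x^3
∇ D f = 224x^6 - 630x^5 + 1015x^4 - 980x^3 + 549x^2 - 164x + 19
∇ f = 32x^7 - 105x^6 + 203x^5 - 245x^4 + 183x^3 - 82x^2 + 19x - 3/2
D ∇ f = 224x^6 - 630x^5 + 1015x^4 - 980x^3 + 549x^2 - 164x + 19
[∇, D] f = 0


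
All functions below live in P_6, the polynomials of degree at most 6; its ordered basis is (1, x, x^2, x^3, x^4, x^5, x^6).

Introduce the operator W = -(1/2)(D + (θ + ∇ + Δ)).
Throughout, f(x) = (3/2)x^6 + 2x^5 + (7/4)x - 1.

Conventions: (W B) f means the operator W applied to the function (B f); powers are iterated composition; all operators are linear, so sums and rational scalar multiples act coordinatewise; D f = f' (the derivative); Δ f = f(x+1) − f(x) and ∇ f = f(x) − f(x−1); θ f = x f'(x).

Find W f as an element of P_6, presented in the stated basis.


D f = 9x^5 + 10x^4 + 7/4
θ f = 9x^6 + 10x^5 + (7/4)x
∇ f = 9x^5 - (25/2)x^4 + 10x^3 - (5/2)x^2 - x + 9/4
Δ f = 9x^5 + (65/2)x^4 + 50x^3 + (85/2)x^2 + 19x + 21/4
(θ + ∇ + Δ) f = 9x^6 + 28x^5 + 20x^4 + 60x^3 + 40x^2 + (79/4)x + 15/2
(D + (θ + ∇ + Δ)) f = 9x^6 + 37x^5 + 30x^4 + 60x^3 + 40x^2 + (79/4)x + 37/4
(-(1/2)(D + (θ + ∇ + Δ))) f = -(9/2)x^6 - (37/2)x^5 - 15x^4 - 30x^3 - 20x^2 - (79/8)x - 37/8

the image equals g(x) = -(9/2)x^6 - (37/2)x^5 - 15x^4 - 30x^3 - 20x^2 - (79/8)x - 37/8


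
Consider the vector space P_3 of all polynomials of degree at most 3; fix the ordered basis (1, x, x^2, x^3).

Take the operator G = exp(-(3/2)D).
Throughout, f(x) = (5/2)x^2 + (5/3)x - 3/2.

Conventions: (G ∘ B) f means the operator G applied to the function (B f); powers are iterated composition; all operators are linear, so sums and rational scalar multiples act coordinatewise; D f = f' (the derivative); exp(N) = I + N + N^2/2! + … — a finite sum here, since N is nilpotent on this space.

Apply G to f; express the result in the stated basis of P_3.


the result is g(x) = (5/2)x^2 - (35/6)x + 13/8

order-1 term: -(15/2)x - 5/2
order-2 term: 45/8
the series for exp(-(3/2)D) f terminates at order 2
exp(-(3/2)D) f = (5/2)x^2 - (35/6)x + 13/8


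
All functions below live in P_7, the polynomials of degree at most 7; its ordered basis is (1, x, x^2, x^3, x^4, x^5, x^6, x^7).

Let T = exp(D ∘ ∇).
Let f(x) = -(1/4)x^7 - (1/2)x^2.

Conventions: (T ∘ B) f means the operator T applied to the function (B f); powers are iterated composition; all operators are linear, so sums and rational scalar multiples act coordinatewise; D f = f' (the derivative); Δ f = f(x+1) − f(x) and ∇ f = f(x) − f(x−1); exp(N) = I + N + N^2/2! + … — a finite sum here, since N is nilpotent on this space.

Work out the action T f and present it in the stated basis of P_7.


order-1 term: -(21/2)x^5 + (105/4)x^4 - 35x^3 + (105/4)x^2 - (21/2)x + 3/4
order-2 term: -105x^3 + 315x^2 - (735/2)x + 315/2
order-3 term: -210x + 315
the series for exp(D ∘ ∇) f terminates at order 3
exp(D ∘ ∇) f = -(1/4)x^7 - (21/2)x^5 + (105/4)x^4 - 140x^3 + (1363/4)x^2 - 588x + 1893/4

the image equals g(x) = -(1/4)x^7 - (21/2)x^5 + (105/4)x^4 - 140x^3 + (1363/4)x^2 - 588x + 1893/4


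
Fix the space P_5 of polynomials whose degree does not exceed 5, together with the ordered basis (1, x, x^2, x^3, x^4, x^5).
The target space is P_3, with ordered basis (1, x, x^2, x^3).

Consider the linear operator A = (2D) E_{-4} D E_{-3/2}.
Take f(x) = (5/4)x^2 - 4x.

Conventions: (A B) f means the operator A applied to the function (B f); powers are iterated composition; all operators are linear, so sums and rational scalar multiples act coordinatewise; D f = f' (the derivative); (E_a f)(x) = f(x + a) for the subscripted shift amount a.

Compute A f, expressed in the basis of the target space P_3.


g(x) = 5

E_{-3/2} f = (5/4)x^2 - (31/4)x + 141/16
D E_{-3/2} f = (5/2)x - 31/4
E_{-4} (D E_{-3/2}) f = (5/2)x - 71/4
D E_{-4} (D E_{-3/2}) f = 5/2
(2D) E_{-4} (D E_{-3/2}) f = 5


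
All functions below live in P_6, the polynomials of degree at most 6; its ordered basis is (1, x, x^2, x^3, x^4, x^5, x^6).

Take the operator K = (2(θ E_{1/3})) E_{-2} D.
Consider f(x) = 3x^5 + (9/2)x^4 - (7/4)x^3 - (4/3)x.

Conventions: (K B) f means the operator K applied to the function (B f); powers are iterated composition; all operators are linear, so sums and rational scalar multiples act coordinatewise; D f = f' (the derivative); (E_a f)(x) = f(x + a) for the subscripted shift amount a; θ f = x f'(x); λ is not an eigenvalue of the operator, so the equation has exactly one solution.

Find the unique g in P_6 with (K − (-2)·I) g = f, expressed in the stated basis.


the result is g(x) = (3/2)x^5 - (111/4)x^4 + (3857/8)x^3 - (17011/4)x^2 + (518039/36)x

write g with unknown coordinates in the stated basis and equate coefficients in (K − (-2)·I) g = f
solving from the highest basis element down gives g = (3/2)x^5 - (111/4)x^4 + (3857/8)x^3 - (17011/4)x^2 + (518039/36)x
check: K g = 60x^4 - 966x^3 + (17011/2)x^2 - (518063/18)x
so K g − (-2)·g = 3x^5 + (9/2)x^4 - (7/4)x^3 - (4/3)x = f ✓


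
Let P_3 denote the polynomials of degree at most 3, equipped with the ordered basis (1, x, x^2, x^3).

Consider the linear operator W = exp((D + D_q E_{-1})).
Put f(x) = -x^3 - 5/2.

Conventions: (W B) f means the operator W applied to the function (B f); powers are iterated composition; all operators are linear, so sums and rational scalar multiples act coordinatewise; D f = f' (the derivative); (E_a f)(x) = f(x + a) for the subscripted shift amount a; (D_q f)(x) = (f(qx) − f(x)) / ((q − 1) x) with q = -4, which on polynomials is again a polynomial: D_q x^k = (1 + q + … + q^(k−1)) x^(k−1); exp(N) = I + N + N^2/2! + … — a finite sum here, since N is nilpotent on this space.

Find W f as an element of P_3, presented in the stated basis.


the result is g(x) = -x^3 - 16x^2 - x + 41/6

order-1 term: -16x^2 - 9x - 3
order-2 term: 8x + 7
order-3 term: 16/3
the series for exp((D + D_q E_{-1})) f terminates at order 3
exp((D + D_q E_{-1})) f = -x^3 - 16x^2 - x + 41/6


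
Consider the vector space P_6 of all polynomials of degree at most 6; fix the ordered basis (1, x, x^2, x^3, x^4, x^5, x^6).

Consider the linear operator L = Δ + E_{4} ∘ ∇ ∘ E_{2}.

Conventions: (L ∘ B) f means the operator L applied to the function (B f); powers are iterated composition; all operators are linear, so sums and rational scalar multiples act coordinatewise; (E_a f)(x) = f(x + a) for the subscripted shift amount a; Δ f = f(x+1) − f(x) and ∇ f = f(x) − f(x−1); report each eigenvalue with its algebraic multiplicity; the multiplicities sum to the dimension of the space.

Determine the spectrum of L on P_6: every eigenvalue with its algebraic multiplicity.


λ = 0 (multiplicity 7)

image of 1: 0
image of x: 2
image of x^2: 4x + 12
image of x^3: 6x^2 + 36x + 92
image of x^4: 8x^3 + 72x^2 + 368x + 672
image of x^5: 10x^4 + 120x^3 + 920x^2 + 3360x + 4652
image of x^6: 12x^5 + 180x^4 + 1840x^3 + 10080x^2 + 27912x + 31032
the matrix is upper triangular; its diagonal is (0, 0, 0, 0, 0, 0, 0)
for a triangular matrix the eigenvalues are the diagonal entries, with algebraic multiplicity their repetition count


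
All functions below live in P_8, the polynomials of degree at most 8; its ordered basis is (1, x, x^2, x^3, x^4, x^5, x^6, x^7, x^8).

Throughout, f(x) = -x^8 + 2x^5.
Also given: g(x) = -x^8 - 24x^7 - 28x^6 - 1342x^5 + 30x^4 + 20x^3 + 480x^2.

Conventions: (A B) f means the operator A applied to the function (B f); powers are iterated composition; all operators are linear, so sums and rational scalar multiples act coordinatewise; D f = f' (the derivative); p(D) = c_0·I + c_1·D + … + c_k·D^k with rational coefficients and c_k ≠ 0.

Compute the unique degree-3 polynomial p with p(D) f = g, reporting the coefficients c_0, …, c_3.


p(D) = I + 3·D + (1/2)·D^2 + 4·D^3, i.e. c_0 = 1, c_1 = 3, c_2 = 1/2, c_3 = 4

D^0 f = -x^8 + 2x^5
D^1 f = -8x^7 + 10x^4
D^2 f = -56x^6 + 40x^3
D^3 f = -336x^5 + 120x^2
matching coefficients of g against c_0 f + c_1 Df + … from the top degree down determines the c_i
solution: c_0 = 1, c_1 = 3, c_2 = 1/2, c_3 = 4


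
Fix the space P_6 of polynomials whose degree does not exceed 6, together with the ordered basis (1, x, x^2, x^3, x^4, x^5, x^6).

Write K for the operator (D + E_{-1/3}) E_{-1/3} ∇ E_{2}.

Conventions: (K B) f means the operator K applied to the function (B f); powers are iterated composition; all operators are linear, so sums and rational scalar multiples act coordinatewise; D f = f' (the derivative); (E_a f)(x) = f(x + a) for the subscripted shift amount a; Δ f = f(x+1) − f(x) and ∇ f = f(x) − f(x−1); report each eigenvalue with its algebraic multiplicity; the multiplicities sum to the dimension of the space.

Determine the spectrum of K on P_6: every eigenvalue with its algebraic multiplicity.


λ = 0 (multiplicity 7)

image of 1: 0
image of x: 1
image of x^2: 2x + 11/3
image of x^3: 3x^2 + 11x + 28/3
image of x^4: 4x^3 + 22x^2 + (112/3)x + 553/27
image of x^5: 5x^4 + (110/3)x^3 + (280/3)x^2 + (2765/27)x + 3386/81
image of x^6: 6x^5 + 55x^4 + (560/3)x^3 + (2765/9)x^2 + (6772/27)x + 6641/81
the matrix is upper triangular; its diagonal is (0, 0, 0, 0, 0, 0, 0)
for a triangular matrix the eigenvalues are the diagonal entries, with algebraic multiplicity their repetition count


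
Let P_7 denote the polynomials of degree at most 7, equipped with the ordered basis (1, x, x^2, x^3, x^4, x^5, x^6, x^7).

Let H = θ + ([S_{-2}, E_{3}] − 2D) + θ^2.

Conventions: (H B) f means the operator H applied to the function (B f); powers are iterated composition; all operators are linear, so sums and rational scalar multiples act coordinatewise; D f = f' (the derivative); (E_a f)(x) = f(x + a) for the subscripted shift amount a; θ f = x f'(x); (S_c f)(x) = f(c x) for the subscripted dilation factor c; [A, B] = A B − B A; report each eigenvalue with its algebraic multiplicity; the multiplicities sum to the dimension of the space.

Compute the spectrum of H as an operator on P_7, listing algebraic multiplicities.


λ = 0 (multiplicity 1), λ = 2 (multiplicity 1), λ = 6 (multiplicity 1), λ = 12 (multiplicity 1), λ = 20 (multiplicity 1), λ = 30 (multiplicity 1), λ = 42 (multiplicity 1), λ = 56 (multiplicity 1)

image of 1: 0
image of x: 2x + 7
image of x^2: 6x^2 - 40x - 27
image of x^3: 12x^3 + 102x^2 + 162x + 243
image of x^4: 20x^4 - 296x^3 - 648x^2 - 1944x - 1215
image of x^5: 30x^5 + 710x^4 + 2160x^3 + 9720x^2 + 12150x + 8019
image of x^6: 42x^6 - 1740x^5 - 6480x^4 - 38880x^3 - 72900x^2 - 96228x - 45927
image of x^7: 56x^7 + 4018x^6 + 18144x^5 + 136080x^4 + 340200x^3 + 673596x^2 + 642978x + 282123
the matrix is upper triangular; its diagonal is (0, 2, 6, 12, 20, 30, 42, 56)
for a triangular matrix the eigenvalues are the diagonal entries, with algebraic multiplicity their repetition count
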